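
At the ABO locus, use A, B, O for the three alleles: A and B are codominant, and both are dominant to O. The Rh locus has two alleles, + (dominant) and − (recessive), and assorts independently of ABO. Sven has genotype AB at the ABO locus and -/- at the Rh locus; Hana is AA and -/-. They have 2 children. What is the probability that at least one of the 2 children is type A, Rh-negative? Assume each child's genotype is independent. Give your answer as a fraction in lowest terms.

3/4

ABO cross AB × AA → 1/2 A, 1/2 AB.
Rh cross -/- × -/- → 1 Rh-; so P(type A, Rh-negative) = 1/2 × 1 = 1/2 per child.
P(none) = (1/2)^2 = 1/4; P(at least one) = 1 − 1/4 = 3/4.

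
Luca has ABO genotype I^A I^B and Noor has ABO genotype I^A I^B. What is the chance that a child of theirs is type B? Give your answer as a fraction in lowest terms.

ABO cross I^A I^B × I^A I^B → offspring phenotypes: 1/4 A, 1/4 B, 1/2 AB.
So P(type B) = 1/4.

1/4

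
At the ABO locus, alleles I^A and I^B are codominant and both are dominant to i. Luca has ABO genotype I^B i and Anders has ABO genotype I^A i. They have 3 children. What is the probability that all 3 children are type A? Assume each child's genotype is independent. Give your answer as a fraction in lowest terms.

1/64

ABO cross I^B i × I^A i → 1/4 O, 1/4 A, 1/4 B, 1/4 AB.
So P(type A) = 1/4 per child.
All 3 independent: (1/4)^3 = 1/64.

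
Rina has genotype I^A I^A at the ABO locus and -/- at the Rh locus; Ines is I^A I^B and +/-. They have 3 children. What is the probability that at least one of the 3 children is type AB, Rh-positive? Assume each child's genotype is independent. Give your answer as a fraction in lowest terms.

ABO cross I^A I^A × I^A I^B → 1/2 A, 1/2 AB.
Rh cross -/- × +/- → 1/2 Rh+, 1/2 Rh-; so P(type AB, Rh-positive) = 1/2 × 1/2 = 1/4 per child.
P(none) = (3/4)^3 = 27/64; P(at least one) = 1 − 27/64 = 37/64.

37/64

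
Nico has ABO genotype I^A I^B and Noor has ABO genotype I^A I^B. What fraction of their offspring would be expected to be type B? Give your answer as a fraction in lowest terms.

1/4

ABO cross I^A I^B × I^A I^B → offspring phenotypes: 1/4 A, 1/4 B, 1/2 AB.
So P(type B) = 1/4.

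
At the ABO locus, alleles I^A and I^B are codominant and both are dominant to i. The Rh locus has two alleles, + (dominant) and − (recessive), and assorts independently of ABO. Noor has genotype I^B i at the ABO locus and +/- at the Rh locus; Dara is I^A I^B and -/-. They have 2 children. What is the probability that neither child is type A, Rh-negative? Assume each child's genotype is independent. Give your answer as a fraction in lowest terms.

49/64

ABO cross I^B i × I^A I^B → 1/4 A, 1/2 B, 1/4 AB.
Rh cross +/- × -/- → 1/2 Rh+, 1/2 Rh-; so P(type A, Rh-negative) = 1/4 × 1/2 = 1/8 per child.
P(not type A, Rh-negative) = 7/8 for one child; (7/8)^2 = 49/64.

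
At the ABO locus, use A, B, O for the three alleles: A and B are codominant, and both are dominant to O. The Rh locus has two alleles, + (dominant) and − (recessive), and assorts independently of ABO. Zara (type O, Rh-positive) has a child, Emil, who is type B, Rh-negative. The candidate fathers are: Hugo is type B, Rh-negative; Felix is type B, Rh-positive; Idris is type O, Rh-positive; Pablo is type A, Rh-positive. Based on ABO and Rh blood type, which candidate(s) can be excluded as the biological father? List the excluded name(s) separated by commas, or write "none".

Idris, Pablo

A candidate is excluded only if no genotype consistent with his phenotype could produce a type B, Rh-negative child with a type O, Rh-positive mother.
Idris (type O, Rh+): no genotype consistent with that phenotype can produce a type-B Rh- child with a type-O mother.
Pablo (type A, Rh+): no genotype consistent with that phenotype can produce a type-B Rh- child with a type-O mother.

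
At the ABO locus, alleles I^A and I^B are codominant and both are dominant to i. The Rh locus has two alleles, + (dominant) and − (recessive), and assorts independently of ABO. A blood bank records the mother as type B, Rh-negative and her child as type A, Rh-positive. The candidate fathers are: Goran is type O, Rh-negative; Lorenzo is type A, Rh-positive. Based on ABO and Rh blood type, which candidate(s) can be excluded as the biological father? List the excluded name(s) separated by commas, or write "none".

Goran

A candidate is excluded only if no genotype consistent with his phenotype could produce a type A, Rh-positive child with a type B, Rh-negative mother.
Goran (type O, Rh-): no genotype consistent with that phenotype can produce a type-A Rh+ child with a type-B mother.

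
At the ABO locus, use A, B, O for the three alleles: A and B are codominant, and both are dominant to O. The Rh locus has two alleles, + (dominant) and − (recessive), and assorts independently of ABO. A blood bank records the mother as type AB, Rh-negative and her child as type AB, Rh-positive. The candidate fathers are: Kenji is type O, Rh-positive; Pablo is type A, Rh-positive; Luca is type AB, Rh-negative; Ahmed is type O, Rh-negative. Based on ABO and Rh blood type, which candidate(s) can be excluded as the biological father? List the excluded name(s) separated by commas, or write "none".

A candidate is excluded only if no genotype consistent with his phenotype could produce a type AB, Rh-positive child with a type AB, Rh-negative mother.
Kenji (type O, Rh+): no genotype consistent with that phenotype can produce a type-AB Rh+ child with a type-AB mother.
Luca (type AB, Rh-): no genotype consistent with that phenotype can produce a type-AB Rh+ child with a type-AB mother.
Ahmed (type O, Rh-): no genotype consistent with that phenotype can produce a type-AB Rh+ child with a type-AB mother.

Kenji, Luca, Ahmed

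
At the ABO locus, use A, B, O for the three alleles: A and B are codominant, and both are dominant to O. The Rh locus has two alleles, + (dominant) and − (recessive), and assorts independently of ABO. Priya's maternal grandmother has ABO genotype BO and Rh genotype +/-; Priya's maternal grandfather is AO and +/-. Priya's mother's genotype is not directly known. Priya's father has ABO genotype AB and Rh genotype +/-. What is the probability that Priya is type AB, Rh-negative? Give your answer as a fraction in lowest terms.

1/16

Priya's mother's ABO genotype from BO × AO: 1/4 AB, 1/4 AO, 1/4 BO, 1/4 OO.
Crossing each possibility with the father AB and summing P(type AB): 1/4·1/2 + 1/4·1/4 + 1/4·1/4 + 1/4·0 = 1/4.
Similarly for Rh via the mother's Rh distribution: P(Rh-) = 1/4.
Independent loci: 1/4 × 1/4 = 1/16.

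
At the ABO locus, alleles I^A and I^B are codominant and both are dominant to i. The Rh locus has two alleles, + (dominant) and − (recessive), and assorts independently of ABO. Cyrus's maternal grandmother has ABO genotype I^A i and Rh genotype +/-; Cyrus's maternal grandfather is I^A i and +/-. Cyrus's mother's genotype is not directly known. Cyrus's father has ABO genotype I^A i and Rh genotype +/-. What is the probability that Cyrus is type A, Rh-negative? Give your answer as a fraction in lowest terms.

Cyrus's mother's ABO genotype from I^A i × I^A i: 1/4 I^A I^A, 1/2 I^A i, 1/4 i i.
Crossing each possibility with the father I^A i and summing P(type A): 1/4·1 + 1/2·3/4 + 1/4·1/2 = 3/4.
Similarly for Rh via the mother's Rh distribution: P(Rh-) = 1/4.
Independent loci: 3/4 × 1/4 = 3/16.

3/16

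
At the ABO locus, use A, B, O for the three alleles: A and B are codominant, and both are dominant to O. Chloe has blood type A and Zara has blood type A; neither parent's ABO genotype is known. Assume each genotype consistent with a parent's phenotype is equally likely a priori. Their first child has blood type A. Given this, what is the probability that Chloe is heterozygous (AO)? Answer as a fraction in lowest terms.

7/15

Possible genotypes: Chloe ∈ {AA, AO}; Zara ∈ {AA, AO}.
Weight each parental genotype pair by prior × P(type-A child):
  AA × AA: posterior weight 4/15.
  AA × AO: posterior weight 4/15.
  AO × AA: posterior weight 4/15.
  AO × AO: posterior weight 1/5.
Sum the posterior weight over pairs where Chloe is AO: 7/15.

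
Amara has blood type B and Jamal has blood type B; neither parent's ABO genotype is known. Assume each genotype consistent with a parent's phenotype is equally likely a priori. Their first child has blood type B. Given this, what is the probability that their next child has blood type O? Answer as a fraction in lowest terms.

Possible genotypes: Amara ∈ {BB, BO}; Jamal ∈ {BB, BO}.
Weight each parental genotype pair by prior × P(type-B child):
  BB × BB: posterior weight 4/15; P(next child type O) = 0.
  BB × BO: posterior weight 4/15; P(next child type O) = 0.
  BO × BB: posterior weight 4/15; P(next child type O) = 0.
  BO × BO: posterior weight 1/5; P(next child type O) = 1/4.
Weighted sum = 1/20.

1/20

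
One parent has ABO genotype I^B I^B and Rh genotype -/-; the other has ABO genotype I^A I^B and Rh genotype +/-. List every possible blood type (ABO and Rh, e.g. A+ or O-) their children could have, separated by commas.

B+, B-, AB+, AB-

Gametes from I^B I^B × I^A I^B give offspring ABO genotypes I^A I^B, I^B I^B, i.e. phenotypes B, AB.
Rh cross -/- × +/- → phenotypes Rh+, Rh-.
Combining independently: B+, B-, AB+, AB-.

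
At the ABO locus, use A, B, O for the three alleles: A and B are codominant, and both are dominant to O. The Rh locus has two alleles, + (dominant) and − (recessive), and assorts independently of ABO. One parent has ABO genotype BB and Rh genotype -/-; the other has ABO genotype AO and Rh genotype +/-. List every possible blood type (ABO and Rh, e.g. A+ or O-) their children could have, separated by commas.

Gametes from BB × AO give offspring ABO genotypes AB, BO, i.e. phenotypes B, AB.
Rh cross -/- × +/- → phenotypes Rh+, Rh-.
Combining independently: B+, B-, AB+, AB-.

B+, B-, AB+, AB-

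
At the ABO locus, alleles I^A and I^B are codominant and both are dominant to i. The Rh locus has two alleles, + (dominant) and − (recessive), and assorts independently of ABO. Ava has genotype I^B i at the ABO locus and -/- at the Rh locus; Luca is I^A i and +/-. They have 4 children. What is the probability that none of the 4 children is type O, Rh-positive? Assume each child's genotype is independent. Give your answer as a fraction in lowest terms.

2401/4096

ABO cross I^B i × I^A i → 1/4 O, 1/4 A, 1/4 B, 1/4 AB.
Rh cross -/- × +/- → 1/2 Rh+, 1/2 Rh-; so P(type O, Rh-positive) = 1/4 × 1/2 = 1/8 per child.
P(not type O, Rh-positive) = 7/8 for one child; (7/8)^4 = 2401/4096.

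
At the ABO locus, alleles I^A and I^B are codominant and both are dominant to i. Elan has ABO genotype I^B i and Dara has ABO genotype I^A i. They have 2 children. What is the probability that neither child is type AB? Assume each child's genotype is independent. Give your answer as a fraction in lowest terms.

9/16

ABO cross I^B i × I^A i → 1/4 O, 1/4 A, 1/4 B, 1/4 AB.
So P(type AB) = 1/4 per child.
P(not type AB) = 3/4 for one child; (3/4)^2 = 9/16.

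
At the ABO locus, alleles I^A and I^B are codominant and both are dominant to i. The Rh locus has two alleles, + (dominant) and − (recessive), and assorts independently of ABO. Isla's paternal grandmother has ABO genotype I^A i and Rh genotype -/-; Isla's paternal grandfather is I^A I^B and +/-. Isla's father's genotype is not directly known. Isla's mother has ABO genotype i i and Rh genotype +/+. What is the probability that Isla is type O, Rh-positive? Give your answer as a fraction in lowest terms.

1/4

Isla's father's ABO genotype from I^A i × I^A I^B: 1/4 I^A I^A, 1/4 I^A I^B, 1/4 I^A i, 1/4 I^B i.
Crossing each possibility with the mother i i and summing P(type O): 1/4·0 + 1/4·0 + 1/4·1/2 + 1/4·1/2 = 1/4.
Similarly for Rh via the father's Rh distribution: P(Rh+) = 1.
Independent loci: 1/4 × 1 = 1/4.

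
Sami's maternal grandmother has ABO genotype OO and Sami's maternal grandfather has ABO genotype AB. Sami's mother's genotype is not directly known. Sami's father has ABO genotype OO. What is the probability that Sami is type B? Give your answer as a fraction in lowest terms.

1/4

Sami's mother's ABO genotype from OO × AB: 1/2 AO, 1/2 BO.
Crossing each possibility with the father OO and summing P(type B): 1/2·0 + 1/2·1/2 = 1/4.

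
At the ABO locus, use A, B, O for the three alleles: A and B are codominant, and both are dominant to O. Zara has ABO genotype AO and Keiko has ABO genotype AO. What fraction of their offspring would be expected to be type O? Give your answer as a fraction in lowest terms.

1/4

ABO cross AO × AO → offspring phenotypes: 1/4 O, 3/4 A.
So P(type O) = 1/4.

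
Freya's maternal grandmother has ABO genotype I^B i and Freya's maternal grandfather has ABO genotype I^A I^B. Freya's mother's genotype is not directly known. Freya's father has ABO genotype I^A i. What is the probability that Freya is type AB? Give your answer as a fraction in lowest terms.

Freya's mother's ABO genotype from I^B i × I^A I^B: 1/4 I^A I^B, 1/4 I^A i, 1/4 I^B I^B, 1/4 I^B i.
Crossing each possibility with the father I^A i and summing P(type AB): 1/4·1/4 + 1/4·0 + 1/4·1/2 + 1/4·1/4 = 1/4.

1/4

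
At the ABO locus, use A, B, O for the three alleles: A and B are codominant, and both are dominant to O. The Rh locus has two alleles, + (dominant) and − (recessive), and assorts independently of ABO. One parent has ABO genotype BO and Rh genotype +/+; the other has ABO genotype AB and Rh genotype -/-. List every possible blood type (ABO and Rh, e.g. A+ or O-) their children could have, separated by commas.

Gametes from BO × AB give offspring ABO genotypes AB, AO, BB, BO, i.e. phenotypes A, B, AB.
Rh cross +/+ × -/- → phenotypes Rh+.
Combining independently: A+, B+, AB+.

A+, B+, AB+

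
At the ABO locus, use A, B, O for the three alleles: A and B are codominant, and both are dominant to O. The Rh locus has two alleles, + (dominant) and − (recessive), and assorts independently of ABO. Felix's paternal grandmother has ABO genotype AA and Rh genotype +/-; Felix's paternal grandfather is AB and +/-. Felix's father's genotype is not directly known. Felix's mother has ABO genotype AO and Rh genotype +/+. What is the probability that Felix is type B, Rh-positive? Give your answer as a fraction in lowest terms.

Felix's father's ABO genotype from AA × AB: 1/2 AA, 1/2 AB.
Crossing each possibility with the mother AO and summing P(type B): 1/2·0 + 1/2·1/4 = 1/8.
Similarly for Rh via the father's Rh distribution: P(Rh+) = 1.
Independent loci: 1/8 × 1 = 1/8.

1/8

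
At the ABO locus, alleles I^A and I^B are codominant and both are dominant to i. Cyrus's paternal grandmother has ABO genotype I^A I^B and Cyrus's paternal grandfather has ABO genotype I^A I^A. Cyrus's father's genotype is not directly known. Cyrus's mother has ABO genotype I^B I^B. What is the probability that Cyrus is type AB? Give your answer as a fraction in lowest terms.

Cyrus's father's ABO genotype from I^A I^B × I^A I^A: 1/2 I^A I^A, 1/2 I^A I^B.
Crossing each possibility with the mother I^B I^B and summing P(type AB): 1/2·1 + 1/2·1/2 = 3/4.

3/4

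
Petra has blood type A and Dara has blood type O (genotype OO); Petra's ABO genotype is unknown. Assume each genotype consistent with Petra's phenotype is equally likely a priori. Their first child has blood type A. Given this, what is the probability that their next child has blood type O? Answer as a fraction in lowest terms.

1/6

Possible genotypes: Petra ∈ {AA, AO}; Dara ∈ {OO}.
Weight each parental genotype pair by prior × P(type-A child):
  AA × OO: posterior weight 2/3; P(next child type O) = 0.
  AO × OO: posterior weight 1/3; P(next child type O) = 1/2.
Weighted sum = 1/6.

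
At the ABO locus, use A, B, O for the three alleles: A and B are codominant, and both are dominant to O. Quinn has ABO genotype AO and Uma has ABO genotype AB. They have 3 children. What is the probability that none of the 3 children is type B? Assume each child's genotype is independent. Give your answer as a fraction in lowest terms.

27/64

ABO cross AO × AB → 1/2 A, 1/4 B, 1/4 AB.
So P(type B) = 1/4 per child.
P(not type B) = 3/4 for one child; (3/4)^3 = 27/64.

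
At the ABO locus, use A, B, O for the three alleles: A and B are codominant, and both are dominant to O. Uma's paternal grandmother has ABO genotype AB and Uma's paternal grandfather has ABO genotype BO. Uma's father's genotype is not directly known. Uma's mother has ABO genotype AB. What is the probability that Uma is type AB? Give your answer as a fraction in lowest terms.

Uma's father's ABO genotype from AB × BO: 1/4 AB, 1/4 AO, 1/4 BB, 1/4 BO.
Crossing each possibility with the mother AB and summing P(type AB): 1/4·1/2 + 1/4·1/4 + 1/4·1/2 + 1/4·1/4 = 3/8.

3/8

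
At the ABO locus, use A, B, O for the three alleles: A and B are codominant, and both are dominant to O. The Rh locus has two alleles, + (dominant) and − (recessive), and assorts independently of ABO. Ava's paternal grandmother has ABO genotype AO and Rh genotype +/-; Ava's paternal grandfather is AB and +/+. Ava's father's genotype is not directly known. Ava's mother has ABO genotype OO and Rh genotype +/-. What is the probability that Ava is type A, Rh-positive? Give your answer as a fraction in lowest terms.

Ava's father's ABO genotype from AO × AB: 1/4 AA, 1/4 AB, 1/4 AO, 1/4 BO.
Crossing each possibility with the mother OO and summing P(type A): 1/4·1 + 1/4·1/2 + 1/4·1/2 + 1/4·0 = 1/2.
Similarly for Rh via the father's Rh distribution: P(Rh+) = 7/8.
Independent loci: 1/2 × 7/8 = 7/16.

7/16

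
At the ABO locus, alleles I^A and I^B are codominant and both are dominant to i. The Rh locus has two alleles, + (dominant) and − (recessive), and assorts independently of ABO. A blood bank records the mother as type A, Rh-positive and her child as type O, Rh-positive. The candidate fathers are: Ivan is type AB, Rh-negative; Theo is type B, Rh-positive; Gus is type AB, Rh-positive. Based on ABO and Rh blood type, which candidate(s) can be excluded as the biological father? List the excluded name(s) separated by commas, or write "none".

Ivan, Gus

A candidate is excluded only if no genotype consistent with his phenotype could produce a type O, Rh-positive child with a type A, Rh-positive mother.
Ivan (type AB, Rh-): no genotype consistent with that phenotype can produce a type-O Rh+ child with a type-A mother.
Gus (type AB, Rh+): no genotype consistent with that phenotype can produce a type-O Rh+ child with a type-A mother.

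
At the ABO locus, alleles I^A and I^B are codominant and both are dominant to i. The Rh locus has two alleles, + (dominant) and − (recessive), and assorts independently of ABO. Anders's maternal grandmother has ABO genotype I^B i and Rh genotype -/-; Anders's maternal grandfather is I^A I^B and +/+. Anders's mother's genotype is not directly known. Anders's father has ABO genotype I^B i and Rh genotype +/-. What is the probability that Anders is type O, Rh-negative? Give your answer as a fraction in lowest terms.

Anders's mother's ABO genotype from I^B i × I^A I^B: 1/4 I^A I^B, 1/4 I^A i, 1/4 I^B I^B, 1/4 I^B i.
Crossing each possibility with the father I^B i and summing P(type O): 1/4·0 + 1/4·1/4 + 1/4·0 + 1/4·1/4 = 1/8.
Similarly for Rh via the mother's Rh distribution: P(Rh-) = 1/4.
Independent loci: 1/8 × 1/4 = 1/32.

1/32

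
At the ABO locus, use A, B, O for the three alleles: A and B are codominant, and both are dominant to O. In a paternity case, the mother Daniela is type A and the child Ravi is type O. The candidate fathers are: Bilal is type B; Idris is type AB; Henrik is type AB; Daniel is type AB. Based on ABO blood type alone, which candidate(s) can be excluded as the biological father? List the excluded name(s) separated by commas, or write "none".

Idris, Henrik, Daniel

A candidate is excluded only if no genotype consistent with his phenotype could produce a type O child with a type A mother.
Idris (type AB): no genotype consistent with that phenotype can produce a type-O child with a type-A mother.
Henrik (type AB): no genotype consistent with that phenotype can produce a type-O child with a type-A mother.
Daniel (type AB): no genotype consistent with that phenotype can produce a type-O child with a type-A mother.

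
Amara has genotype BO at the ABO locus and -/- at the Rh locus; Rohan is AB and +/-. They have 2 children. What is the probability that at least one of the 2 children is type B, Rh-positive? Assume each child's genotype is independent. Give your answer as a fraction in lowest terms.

ABO cross BO × AB → 1/4 A, 1/2 B, 1/4 AB.
Rh cross -/- × +/- → 1/2 Rh+, 1/2 Rh-; so P(type B, Rh-positive) = 1/2 × 1/2 = 1/4 per child.
P(none) = (3/4)^2 = 9/16; P(at least one) = 1 − 9/16 = 7/16.

7/16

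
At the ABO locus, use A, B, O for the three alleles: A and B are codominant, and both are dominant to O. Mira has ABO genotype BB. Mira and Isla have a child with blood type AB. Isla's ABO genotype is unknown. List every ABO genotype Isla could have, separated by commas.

For each candidate genotype of Isla, check whether crossing it with BB can produce every observed child phenotype.
  AA → possible child types {AB} ✓
  AB → possible child types {B, AB} ✓
  AO → possible child types {B, AB} ✓
  BB → possible child types {B} ✗
  BO → possible child types {B} ✗
  OO → possible child types {B} ✗

AA, AB, AO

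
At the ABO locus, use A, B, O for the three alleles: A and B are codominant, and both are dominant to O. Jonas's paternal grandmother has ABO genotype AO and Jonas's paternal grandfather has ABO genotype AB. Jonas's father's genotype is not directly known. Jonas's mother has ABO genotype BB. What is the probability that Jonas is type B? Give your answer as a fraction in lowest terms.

1/2

Jonas's father's ABO genotype from AO × AB: 1/4 AA, 1/4 AB, 1/4 AO, 1/4 BO.
Crossing each possibility with the mother BB and summing P(type B): 1/4·0 + 1/4·1/2 + 1/4·1/2 + 1/4·1 = 1/2.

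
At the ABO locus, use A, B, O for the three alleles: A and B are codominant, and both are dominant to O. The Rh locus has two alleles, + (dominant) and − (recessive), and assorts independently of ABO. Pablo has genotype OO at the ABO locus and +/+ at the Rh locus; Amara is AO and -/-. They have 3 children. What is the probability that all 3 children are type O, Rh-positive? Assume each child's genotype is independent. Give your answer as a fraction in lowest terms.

1/8

ABO cross OO × AO → 1/2 O, 1/2 A.
Rh cross +/+ × -/- → 1 Rh+; so P(type O, Rh-positive) = 1/2 × 1 = 1/2 per child.
All 3 independent: (1/2)^3 = 1/8.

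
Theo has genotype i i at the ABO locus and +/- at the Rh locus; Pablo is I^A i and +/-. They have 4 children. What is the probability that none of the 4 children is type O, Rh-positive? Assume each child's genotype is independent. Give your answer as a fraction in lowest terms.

ABO cross i i × I^A i → 1/2 O, 1/2 A.
Rh cross +/- × +/- → 3/4 Rh+, 1/4 Rh-; so P(type O, Rh-positive) = 1/2 × 3/4 = 3/8 per child.
P(not type O, Rh-positive) = 5/8 for one child; (5/8)^4 = 625/4096.

625/4096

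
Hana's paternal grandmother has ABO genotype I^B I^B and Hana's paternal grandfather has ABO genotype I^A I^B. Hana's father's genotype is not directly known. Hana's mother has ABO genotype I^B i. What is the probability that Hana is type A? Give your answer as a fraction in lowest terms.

Hana's father's ABO genotype from I^B I^B × I^A I^B: 1/2 I^A I^B, 1/2 I^B I^B.
Crossing each possibility with the mother I^B i and summing P(type A): 1/2·1/4 + 1/2·0 = 1/8.

1/8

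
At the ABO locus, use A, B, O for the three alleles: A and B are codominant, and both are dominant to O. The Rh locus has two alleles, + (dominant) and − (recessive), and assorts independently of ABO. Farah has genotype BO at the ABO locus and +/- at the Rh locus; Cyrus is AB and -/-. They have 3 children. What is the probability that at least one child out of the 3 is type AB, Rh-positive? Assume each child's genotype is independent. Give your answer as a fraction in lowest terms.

169/512

ABO cross BO × AB → 1/4 A, 1/2 B, 1/4 AB.
Rh cross +/- × -/- → 1/2 Rh+, 1/2 Rh-; so P(type AB, Rh-positive) = 1/4 × 1/2 = 1/8 per child.
P(none) = (7/8)^3 = 343/512; P(at least one) = 1 − 343/512 = 169/512.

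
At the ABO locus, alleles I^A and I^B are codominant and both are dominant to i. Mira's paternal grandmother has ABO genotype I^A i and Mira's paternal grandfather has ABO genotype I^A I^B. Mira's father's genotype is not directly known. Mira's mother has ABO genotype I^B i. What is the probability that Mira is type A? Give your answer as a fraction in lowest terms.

1/4

Mira's father's ABO genotype from I^A i × I^A I^B: 1/4 I^A I^A, 1/4 I^A I^B, 1/4 I^A i, 1/4 I^B i.
Crossing each possibility with the mother I^B i and summing P(type A): 1/4·1/2 + 1/4·1/4 + 1/4·1/4 + 1/4·0 = 1/4.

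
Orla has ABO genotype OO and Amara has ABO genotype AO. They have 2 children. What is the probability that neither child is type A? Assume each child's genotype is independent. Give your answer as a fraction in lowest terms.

1/4

ABO cross OO × AO → 1/2 O, 1/2 A.
So P(type A) = 1/2 per child.
P(not type A) = 1/2 for one child; (1/2)^2 = 1/4.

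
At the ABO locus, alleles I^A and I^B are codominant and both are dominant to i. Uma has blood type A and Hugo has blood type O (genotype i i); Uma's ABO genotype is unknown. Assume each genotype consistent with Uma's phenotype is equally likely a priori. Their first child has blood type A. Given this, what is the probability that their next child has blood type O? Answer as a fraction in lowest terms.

1/6

Possible genotypes: Uma ∈ {I^A I^A, I^A i}; Hugo ∈ {i i}.
Weight each parental genotype pair by prior × P(type-A child):
  I^A I^A × i i: posterior weight 2/3; P(next child type O) = 0.
  I^A i × i i: posterior weight 1/3; P(next child type O) = 1/2.
Weighted sum = 1/6.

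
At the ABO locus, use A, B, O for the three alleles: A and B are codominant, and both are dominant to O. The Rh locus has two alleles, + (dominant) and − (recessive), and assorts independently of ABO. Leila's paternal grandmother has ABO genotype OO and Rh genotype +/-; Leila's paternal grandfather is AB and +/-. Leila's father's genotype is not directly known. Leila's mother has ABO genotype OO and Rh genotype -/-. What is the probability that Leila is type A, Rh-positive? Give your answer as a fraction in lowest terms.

1/8

Leila's father's ABO genotype from OO × AB: 1/2 AO, 1/2 BO.
Crossing each possibility with the mother OO and summing P(type A): 1/2·1/2 + 1/2·0 = 1/4.
Similarly for Rh via the father's Rh distribution: P(Rh+) = 1/2.
Independent loci: 1/4 × 1/2 = 1/8.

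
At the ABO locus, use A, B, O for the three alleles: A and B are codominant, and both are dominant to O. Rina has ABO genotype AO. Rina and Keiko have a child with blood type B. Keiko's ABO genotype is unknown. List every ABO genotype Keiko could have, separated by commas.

AB, BB, BO

For each candidate genotype of Keiko, check whether crossing it with AO can produce every observed child phenotype.
  AA → possible child types {A} ✗
  AB → possible child types {A, B, AB} ✓
  AO → possible child types {O, A} ✗
  BB → possible child types {B, AB} ✓
  BO → possible child types {O, A, B, AB} ✓
  OO → possible child types {O, A} ✗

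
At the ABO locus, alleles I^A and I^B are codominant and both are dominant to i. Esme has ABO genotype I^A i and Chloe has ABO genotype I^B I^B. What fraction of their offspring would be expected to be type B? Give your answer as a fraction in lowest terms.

ABO cross I^A i × I^B I^B → offspring phenotypes: 1/2 B, 1/2 AB.
So P(type B) = 1/2.

1/2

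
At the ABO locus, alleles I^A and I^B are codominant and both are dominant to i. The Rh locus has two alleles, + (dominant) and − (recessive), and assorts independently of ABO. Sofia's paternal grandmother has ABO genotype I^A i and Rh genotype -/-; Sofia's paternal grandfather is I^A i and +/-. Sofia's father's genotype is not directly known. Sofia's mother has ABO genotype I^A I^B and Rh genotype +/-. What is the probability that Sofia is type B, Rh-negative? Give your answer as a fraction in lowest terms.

Sofia's father's ABO genotype from I^A i × I^A i: 1/4 I^A I^A, 1/2 I^A i, 1/4 i i.
Crossing each possibility with the mother I^A I^B and summing P(type B): 1/4·0 + 1/2·1/4 + 1/4·1/2 = 1/4.
Similarly for Rh via the father's Rh distribution: P(Rh-) = 3/8.
Independent loci: 1/4 × 3/8 = 3/32.

3/32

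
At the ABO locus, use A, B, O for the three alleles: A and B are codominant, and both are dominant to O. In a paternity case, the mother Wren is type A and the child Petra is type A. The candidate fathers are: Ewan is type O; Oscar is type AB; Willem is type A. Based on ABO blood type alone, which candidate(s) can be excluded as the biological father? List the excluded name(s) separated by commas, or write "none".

none

A candidate is excluded only if no genotype consistent with his phenotype could produce a type A child with a type A mother.
Every candidate has at least one consistent genotype combination, so none can be excluded.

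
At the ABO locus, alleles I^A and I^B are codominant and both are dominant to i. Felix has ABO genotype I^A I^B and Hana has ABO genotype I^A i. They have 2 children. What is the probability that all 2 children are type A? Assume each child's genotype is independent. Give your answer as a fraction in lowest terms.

ABO cross I^A I^B × I^A i → 1/2 A, 1/4 B, 1/4 AB.
So P(type A) = 1/2 per child.
All 2 independent: (1/2)^2 = 1/4.

1/4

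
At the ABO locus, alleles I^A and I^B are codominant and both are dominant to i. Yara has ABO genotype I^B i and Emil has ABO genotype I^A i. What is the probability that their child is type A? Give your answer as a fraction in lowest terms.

1/4

ABO cross I^B i × I^A i → offspring phenotypes: 1/4 O, 1/4 A, 1/4 B, 1/4 AB.
So P(type A) = 1/4.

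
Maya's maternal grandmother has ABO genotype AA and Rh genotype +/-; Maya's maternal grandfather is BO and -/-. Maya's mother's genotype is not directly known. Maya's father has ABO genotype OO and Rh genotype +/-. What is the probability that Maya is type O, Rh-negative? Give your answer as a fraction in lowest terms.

Maya's mother's ABO genotype from AA × BO: 1/2 AB, 1/2 AO.
Crossing each possibility with the father OO and summing P(type O): 1/2·0 + 1/2·1/2 = 1/4.
Similarly for Rh via the mother's Rh distribution: P(Rh-) = 3/8.
Independent loci: 1/4 × 3/8 = 3/32.

3/32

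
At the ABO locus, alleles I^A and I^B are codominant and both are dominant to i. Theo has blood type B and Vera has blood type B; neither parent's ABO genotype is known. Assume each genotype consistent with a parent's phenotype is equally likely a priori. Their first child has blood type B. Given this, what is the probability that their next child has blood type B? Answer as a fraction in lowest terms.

Possible genotypes: Theo ∈ {I^B I^B, I^B i}; Vera ∈ {I^B I^B, I^B i}.
Weight each parental genotype pair by prior × P(type-B child):
  I^B I^B × I^B I^B: posterior weight 4/15; P(next child type B) = 1.
  I^B I^B × I^B i: posterior weight 4/15; P(next child type B) = 1.
  I^B i × I^B I^B: posterior weight 4/15; P(next child type B) = 1.
  I^B i × I^B i: posterior weight 1/5; P(next child type B) = 3/4.
Weighted sum = 19/20.

19/20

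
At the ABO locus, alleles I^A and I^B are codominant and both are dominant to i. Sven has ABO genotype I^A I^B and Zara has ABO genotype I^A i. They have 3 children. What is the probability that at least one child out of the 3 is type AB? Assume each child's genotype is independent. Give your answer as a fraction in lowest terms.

37/64

ABO cross I^A I^B × I^A i → 1/2 A, 1/4 B, 1/4 AB.
So P(type AB) = 1/4 per child.
P(none) = (3/4)^3 = 27/64; P(at least one) = 1 − 27/64 = 37/64.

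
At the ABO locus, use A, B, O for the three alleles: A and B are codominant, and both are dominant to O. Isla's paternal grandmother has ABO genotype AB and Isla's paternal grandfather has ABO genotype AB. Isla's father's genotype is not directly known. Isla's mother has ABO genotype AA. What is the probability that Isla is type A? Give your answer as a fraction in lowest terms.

Isla's father's ABO genotype from AB × AB: 1/4 AA, 1/2 AB, 1/4 BB.
Crossing each possibility with the mother AA and summing P(type A): 1/4·1 + 1/2·1/2 + 1/4·0 = 1/2.

1/2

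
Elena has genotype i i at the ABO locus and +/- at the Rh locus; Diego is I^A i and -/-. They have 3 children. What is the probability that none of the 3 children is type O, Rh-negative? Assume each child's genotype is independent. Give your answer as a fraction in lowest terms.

27/64

ABO cross i i × I^A i → 1/2 O, 1/2 A.
Rh cross +/- × -/- → 1/2 Rh+, 1/2 Rh-; so P(type O, Rh-negative) = 1/2 × 1/2 = 1/4 per child.
P(not type O, Rh-negative) = 3/4 for one child; (3/4)^3 = 27/64.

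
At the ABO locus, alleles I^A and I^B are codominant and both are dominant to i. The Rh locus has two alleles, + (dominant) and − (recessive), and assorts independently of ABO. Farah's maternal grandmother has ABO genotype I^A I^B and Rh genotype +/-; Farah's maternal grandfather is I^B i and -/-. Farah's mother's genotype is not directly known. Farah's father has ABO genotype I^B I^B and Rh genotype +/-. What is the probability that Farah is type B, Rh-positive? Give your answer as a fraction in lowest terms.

15/32

Farah's mother's ABO genotype from I^A I^B × I^B i: 1/4 I^A I^B, 1/4 I^A i, 1/4 I^B I^B, 1/4 I^B i.
Crossing each possibility with the father I^B I^B and summing P(type B): 1/4·1/2 + 1/4·1/2 + 1/4·1 + 1/4·1 = 3/4.
Similarly for Rh via the mother's Rh distribution: P(Rh+) = 5/8.
Independent loci: 3/4 × 5/8 = 15/32.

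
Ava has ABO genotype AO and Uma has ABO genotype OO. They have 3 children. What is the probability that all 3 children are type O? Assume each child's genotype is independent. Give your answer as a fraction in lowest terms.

1/8

ABO cross AO × OO → 1/2 O, 1/2 A.
So P(type O) = 1/2 per child.
All 3 independent: (1/2)^3 = 1/8.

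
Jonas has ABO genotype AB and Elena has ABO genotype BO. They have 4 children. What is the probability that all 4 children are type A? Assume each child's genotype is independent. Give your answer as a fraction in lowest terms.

ABO cross AB × BO → 1/4 A, 1/2 B, 1/4 AB.
So P(type A) = 1/4 per child.
All 4 independent: (1/4)^4 = 1/256.

1/256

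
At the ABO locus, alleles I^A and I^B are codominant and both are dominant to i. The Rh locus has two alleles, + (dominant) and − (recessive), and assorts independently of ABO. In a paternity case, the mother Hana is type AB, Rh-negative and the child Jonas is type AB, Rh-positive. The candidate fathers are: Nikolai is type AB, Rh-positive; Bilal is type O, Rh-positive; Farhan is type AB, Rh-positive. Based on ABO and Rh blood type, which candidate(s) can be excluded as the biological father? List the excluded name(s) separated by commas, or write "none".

A candidate is excluded only if no genotype consistent with his phenotype could produce a type AB, Rh-positive child with a type AB, Rh-negative mother.
Bilal (type O, Rh+): no genotype consistent with that phenotype can produce a type-AB Rh+ child with a type-AB mother.

Bilal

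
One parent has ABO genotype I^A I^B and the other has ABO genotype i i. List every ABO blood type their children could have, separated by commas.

A, B

Gametes from I^A I^B × i i give offspring ABO genotypes I^A i, I^B i, i.e. phenotypes A, B.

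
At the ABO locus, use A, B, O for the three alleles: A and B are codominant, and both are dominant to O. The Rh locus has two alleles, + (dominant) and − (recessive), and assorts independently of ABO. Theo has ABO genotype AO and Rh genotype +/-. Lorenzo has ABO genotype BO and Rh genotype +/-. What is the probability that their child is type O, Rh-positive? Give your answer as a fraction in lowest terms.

3/16

ABO cross AO × BO → offspring phenotypes: 1/4 O, 1/4 A, 1/4 B, 1/4 AB.
Rh cross +/- × +/- → 3/4 Rh+, 1/4 Rh-.
Independent loci: P(type O, Rh-positive) = 1/4 × 3/4 = 3/16.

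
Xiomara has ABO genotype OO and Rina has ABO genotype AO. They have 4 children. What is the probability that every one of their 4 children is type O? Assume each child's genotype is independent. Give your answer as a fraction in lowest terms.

1/16

ABO cross OO × AO → 1/2 O, 1/2 A.
So P(type O) = 1/2 per child.
All 4 independent: (1/2)^4 = 1/16.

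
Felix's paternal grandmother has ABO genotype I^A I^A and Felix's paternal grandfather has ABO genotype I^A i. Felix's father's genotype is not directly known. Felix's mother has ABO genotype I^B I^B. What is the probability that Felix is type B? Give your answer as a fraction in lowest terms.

Felix's father's ABO genotype from I^A I^A × I^A i: 1/2 I^A I^A, 1/2 I^A i.
Crossing each possibility with the mother I^B I^B and summing P(type B): 1/2·0 + 1/2·1/2 = 1/4.

1/4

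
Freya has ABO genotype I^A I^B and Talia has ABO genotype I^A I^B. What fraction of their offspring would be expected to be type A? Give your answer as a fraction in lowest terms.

1/4

ABO cross I^A I^B × I^A I^B → offspring phenotypes: 1/4 A, 1/4 B, 1/2 AB.
So P(type A) = 1/4.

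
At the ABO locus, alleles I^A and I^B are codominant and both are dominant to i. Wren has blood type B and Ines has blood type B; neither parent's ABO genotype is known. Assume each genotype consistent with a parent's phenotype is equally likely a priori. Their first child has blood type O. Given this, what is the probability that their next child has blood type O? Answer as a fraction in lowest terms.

1/4

Possible genotypes: Wren ∈ {I^B I^B, I^B i}; Ines ∈ {I^B I^B, I^B i}.
Weight each parental genotype pair by prior × P(type-O child):
  I^B i × I^B i: posterior weight 1; P(next child type O) = 1/4.
Weighted sum = 1/4.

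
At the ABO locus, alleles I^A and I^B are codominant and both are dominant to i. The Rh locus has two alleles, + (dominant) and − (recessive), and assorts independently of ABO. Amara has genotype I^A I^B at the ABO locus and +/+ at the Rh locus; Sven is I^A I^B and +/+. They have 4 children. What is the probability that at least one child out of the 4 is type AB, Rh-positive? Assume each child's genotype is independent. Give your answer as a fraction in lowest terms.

ABO cross I^A I^B × I^A I^B → 1/4 A, 1/4 B, 1/2 AB.
Rh cross +/+ × +/+ → 1 Rh+; so P(type AB, Rh-positive) = 1/2 × 1 = 1/2 per child.
P(none) = (1/2)^4 = 1/16; P(at least one) = 1 − 1/16 = 15/16.

15/16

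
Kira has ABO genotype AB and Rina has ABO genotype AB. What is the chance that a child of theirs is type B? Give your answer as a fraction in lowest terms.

ABO cross AB × AB → offspring phenotypes: 1/4 A, 1/4 B, 1/2 AB.
So P(type B) = 1/4.

1/4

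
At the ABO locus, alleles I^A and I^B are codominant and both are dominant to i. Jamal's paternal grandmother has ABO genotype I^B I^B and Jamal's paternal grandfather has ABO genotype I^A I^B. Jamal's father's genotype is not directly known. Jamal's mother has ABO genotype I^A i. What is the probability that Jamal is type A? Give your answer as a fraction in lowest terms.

Jamal's father's ABO genotype from I^B I^B × I^A I^B: 1/2 I^A I^B, 1/2 I^B I^B.
Crossing each possibility with the mother I^A i and summing P(type A): 1/2·1/2 + 1/2·0 = 1/4.

1/4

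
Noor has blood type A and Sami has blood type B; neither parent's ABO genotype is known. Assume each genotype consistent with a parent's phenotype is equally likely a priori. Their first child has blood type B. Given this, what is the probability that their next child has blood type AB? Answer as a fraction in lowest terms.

Possible genotypes: Noor ∈ {AA, AO}; Sami ∈ {BB, BO}.
Weight each parental genotype pair by prior × P(type-B child):
  AO × BB: posterior weight 2/3; P(next child type AB) = 1/2.
  AO × BO: posterior weight 1/3; P(next child type AB) = 1/4.
Weighted sum = 5/12.

5/12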